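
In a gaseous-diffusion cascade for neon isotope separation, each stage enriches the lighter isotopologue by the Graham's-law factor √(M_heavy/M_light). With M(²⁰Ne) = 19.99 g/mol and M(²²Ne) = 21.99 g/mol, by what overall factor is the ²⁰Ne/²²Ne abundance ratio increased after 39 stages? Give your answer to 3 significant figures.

The single-stage factor is √(M_heavy/M_light), so 39 stages give [√(21.99/19.99)]^39 = (21.99/19.99)^(39/2).
= 1.10005^(39/2) = 6.42.

6.42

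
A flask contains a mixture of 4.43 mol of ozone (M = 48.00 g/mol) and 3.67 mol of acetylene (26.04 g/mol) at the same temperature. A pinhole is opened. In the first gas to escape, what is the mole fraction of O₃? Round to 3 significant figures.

Effusion rate of each component ∝ n_i/√M_i (partial pressure × 1/√M).
x_O₃(eff) = (n_O₃/√M_O₃) / (n_O₃/√M_O₃ + n_C₂H₂/√M_C₂H₂)
= (4.43/√48.00) / (4.43/√48.00 + 3.67/√26.04) = 0.6394/(0.6394 + 0.7192) = 0.471.

0.471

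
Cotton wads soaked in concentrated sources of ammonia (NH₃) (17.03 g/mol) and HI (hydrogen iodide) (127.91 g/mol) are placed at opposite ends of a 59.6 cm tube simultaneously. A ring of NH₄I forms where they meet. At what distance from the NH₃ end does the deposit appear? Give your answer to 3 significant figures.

Distances travelled in equal time are proportional to diffusion rates, so d_NH₃/d_HI = √(M_HI/M_NH₃) = √(127.91/17.03) = 2.741.
With d_NH₃ + d_HI = 59.6 cm, d_HI = 59.6/(1 + 2.741) = 15.93 cm.
d_NH₃ = 59.6 − 15.93 = 43.7 cm.

43.7 cm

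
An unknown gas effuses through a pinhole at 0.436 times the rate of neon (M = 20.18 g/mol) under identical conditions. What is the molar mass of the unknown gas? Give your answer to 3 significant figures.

Graham's law gives rate_X/rate_Ne = √(M_Ne/M_X).
0.436 = √(20.18/M_X)
M_X = 20.18 / 0.436² = 20.18 / 0.1901 = 106 g/mol

106 g/mol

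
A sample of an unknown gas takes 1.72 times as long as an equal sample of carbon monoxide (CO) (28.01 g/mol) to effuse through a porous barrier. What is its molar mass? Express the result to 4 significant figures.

82.86 g/mol

Graham's law gives t_X/t_CO = √(M_X/M_CO).
1.72 = √(M_X/28.01)
M_X = 28.01 × 1.72² = 28.01 × 2.958 = 82.86 g/mol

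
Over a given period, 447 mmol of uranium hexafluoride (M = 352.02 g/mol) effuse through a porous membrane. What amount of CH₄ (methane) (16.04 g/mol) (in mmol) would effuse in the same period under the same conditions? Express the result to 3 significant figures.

2090 mmol

By Graham's law, rate_CH₄/rate_UF₆ = √(M_UF₆/M_CH₄) = √(352.02/16.04) = √21.95 = 4.685.
So the amount for CH₄ is 447 × 4.685 = 2090 mmol.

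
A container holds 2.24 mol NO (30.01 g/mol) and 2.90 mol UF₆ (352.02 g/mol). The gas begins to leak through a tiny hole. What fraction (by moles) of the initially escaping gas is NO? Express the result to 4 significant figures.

Effusion rate of each component ∝ n_i/√M_i (partial pressure × 1/√M).
x_NO(eff) = (n_NO/√M_NO) / (n_NO/√M_NO + n_UF₆/√M_UF₆)
= (2.24/√30.01) / (2.24/√30.01 + 2.90/√352.02) = 0.4089/(0.4089 + 0.1546) = 0.7257.

0.7257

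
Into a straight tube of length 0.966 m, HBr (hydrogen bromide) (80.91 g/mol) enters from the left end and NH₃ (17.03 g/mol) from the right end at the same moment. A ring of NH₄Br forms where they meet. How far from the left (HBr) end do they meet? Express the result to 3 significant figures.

Distances travelled in equal time are proportional to diffusion rates, so d_HBr/d_NH₃ = √(M_NH₃/M_HBr) = √(17.03/80.91) = 0.4588.
With d_HBr + d_NH₃ = 0.966 m, d_NH₃ = 0.966/(1 + 0.4588) = 0.6622 m.
d_HBr = 0.966 − 0.6622 = 0.304 m.

0.304 m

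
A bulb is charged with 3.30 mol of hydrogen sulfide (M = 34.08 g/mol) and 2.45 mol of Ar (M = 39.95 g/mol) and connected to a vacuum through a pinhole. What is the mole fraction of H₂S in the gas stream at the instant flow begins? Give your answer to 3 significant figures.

The effusion rate of species i is ∝ p_i/√M_i ∝ n_i/√M_i.
x_H₂S(eff) = (n_H₂S/√M_H₂S) / (n_H₂S/√M_H₂S + n_Ar/√M_Ar)
= (3.30/√34.08) / (3.30/√34.08 + 2.45/√39.95) = 0.5653/(0.5653 + 0.3876) = 0.593.

0.593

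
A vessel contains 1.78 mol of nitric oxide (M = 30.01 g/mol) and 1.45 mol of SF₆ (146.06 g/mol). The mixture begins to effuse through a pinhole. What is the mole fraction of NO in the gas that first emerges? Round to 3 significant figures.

0.730

Rate_i ∝ x_i/√M_i (Graham's law weighted by mole fraction), so the effusate composition follows n_i/√M_i.
x_NO(eff) = (n_NO/√M_NO) / (n_NO/√M_NO + n_SF₆/√M_SF₆)
= (1.78/√30.01) / (1.78/√30.01 + 1.45/√146.06) = 0.3249/(0.3249 + 0.1200) = 0.730.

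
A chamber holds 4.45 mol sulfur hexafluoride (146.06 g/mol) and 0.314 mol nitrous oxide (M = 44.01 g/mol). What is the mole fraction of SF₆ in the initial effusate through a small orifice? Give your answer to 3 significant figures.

0.886

Each component's effusion rate ∝ (its partial pressure)·(1/√M) ∝ n_i/√M_i.
Mole fraction of SF₆ in the effusate = (n_SF₆/√M_SF₆) / (n_SF₆/√M_SF₆ + n_N₂O/√M_N₂O)
= (4.45/√146.06) / (4.45/√146.06 + 0.314/√44.01) = 0.3682/(0.3682 + 0.04733) = 0.886.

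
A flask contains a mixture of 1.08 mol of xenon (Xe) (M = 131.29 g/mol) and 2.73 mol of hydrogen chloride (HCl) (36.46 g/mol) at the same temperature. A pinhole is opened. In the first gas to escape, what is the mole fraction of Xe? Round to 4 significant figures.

Effusion rate of each component ∝ n_i/√M_i (partial pressure × 1/√M).
Mole fraction of Xe in the effusate = (n_Xe/√M_Xe) / (n_Xe/√M_Xe + n_HCl/√M_HCl)
= (1.08/√131.29) / (1.08/√131.29 + 2.73/√36.46) = 0.09426/(0.09426 + 0.4521) = 0.1725.

0.1725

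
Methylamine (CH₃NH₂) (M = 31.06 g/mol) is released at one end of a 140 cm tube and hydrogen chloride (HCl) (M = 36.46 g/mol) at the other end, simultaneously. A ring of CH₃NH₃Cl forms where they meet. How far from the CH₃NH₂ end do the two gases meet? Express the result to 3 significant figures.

72.8 cm

The fronts meet when d_CH₃NH₂ + d_HCl = L with d_CH₃NH₂/d_HCl = √(M_HCl/M_CH₃NH₂) (Graham's law). Here √(M_HCl/M_CH₃NH₂) = √(36.46/31.06) = 1.083.
With d_CH₃NH₂ + d_HCl = 140 cm, d_HCl = 140/(1 + 1.083) = 67.20 cm.
d_CH₃NH₂ = 140 − 67.20 = 72.8 cm.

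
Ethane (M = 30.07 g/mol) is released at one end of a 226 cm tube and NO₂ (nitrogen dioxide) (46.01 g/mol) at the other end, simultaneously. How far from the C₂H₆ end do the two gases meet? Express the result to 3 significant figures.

125 cm

In equal time, each gas travels a distance ∝ its rate ∝ 1/√M, so d_C₂H₆/d_NO₂ = √(M_NO₂/M_C₂H₆) = √(46.01/30.07) = 1.237.
With d_C₂H₆ + d_NO₂ = 226 cm, d_NO₂ = 226/(1 + 1.237) = 101.0 cm.
d_C₂H₆ = 226 − 101.0 = 125 cm.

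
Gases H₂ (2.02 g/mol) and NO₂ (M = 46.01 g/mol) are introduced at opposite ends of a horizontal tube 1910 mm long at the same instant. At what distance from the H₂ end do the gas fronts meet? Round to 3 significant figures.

Distances travelled in equal time are proportional to diffusion rates, so d_H₂/d_NO₂ = √(M_NO₂/M_H₂) = √(46.01/2.02) = 4.773.
With d_H₂ + d_NO₂ = 1910 mm, d_NO₂ = 1910/(1 + 4.773) = 330.9 mm.
d_H₂ = 1910 − 330.9 = 1580 mm.

1580 mm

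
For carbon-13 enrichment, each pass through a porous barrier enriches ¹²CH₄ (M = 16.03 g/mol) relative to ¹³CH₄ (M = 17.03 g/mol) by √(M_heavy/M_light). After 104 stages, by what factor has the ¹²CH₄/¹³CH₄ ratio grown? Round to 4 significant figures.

23.26

Each stage multiplies the ratio by α = √(17.03/16.03), so after 104 stages the overall factor is α^104 = (17.03/16.03)^(104/2).
= 1.06238^52 = 23.26.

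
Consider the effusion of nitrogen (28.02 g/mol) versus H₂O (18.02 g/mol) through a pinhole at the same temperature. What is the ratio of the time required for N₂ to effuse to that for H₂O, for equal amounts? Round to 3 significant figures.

1.25

By Graham's law, t_N₂/t_H₂O = √(M_N₂/M_H₂O) = √(28.02/18.02) = √1.555 = 1.25.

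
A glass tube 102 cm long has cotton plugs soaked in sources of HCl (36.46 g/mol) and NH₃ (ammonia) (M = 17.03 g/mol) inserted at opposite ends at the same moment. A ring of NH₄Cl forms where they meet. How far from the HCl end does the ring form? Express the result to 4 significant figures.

41.41 cm

The fronts meet when d_HCl + d_NH₃ = L with d_HCl/d_NH₃ = √(M_NH₃/M_HCl) (Graham's law). Here √(M_NH₃/M_HCl) = √(17.03/36.46) = 0.6834.
With d_HCl + d_NH₃ = 102 cm, d_NH₃ = 102/(1 + 0.6834) = 60.59 cm.
d_HCl = 102 − 60.59 = 41.41 cm.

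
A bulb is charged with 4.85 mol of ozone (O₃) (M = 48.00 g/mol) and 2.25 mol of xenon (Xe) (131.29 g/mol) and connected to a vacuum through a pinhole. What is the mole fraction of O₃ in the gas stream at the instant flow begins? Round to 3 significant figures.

0.781

Each component's effusion rate ∝ (its partial pressure)·(1/√M) ∝ n_i/√M_i.
Mole fraction of O₃ in the effusate = (n_O₃/√M_O₃) / (n_O₃/√M_O₃ + n_Xe/√M_Xe)
= (4.85/√48.00) / (4.85/√48.00 + 2.25/√131.29) = 0.7000/(0.7000 + 0.1964) = 0.781.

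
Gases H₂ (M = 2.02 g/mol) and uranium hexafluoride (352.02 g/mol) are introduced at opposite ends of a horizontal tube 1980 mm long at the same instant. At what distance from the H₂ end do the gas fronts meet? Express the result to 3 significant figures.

1840 mm

Distances travelled in equal time are proportional to diffusion rates, so d_H₂/d_UF₆ = √(M_UF₆/M_H₂) = √(352.02/2.02) = 13.20.
With d_H₂ + d_UF₆ = 1980 mm, d_UF₆ = 1980/(1 + 13.20) = 139.4 mm.
d_H₂ = 1980 − 139.4 = 1840 mm.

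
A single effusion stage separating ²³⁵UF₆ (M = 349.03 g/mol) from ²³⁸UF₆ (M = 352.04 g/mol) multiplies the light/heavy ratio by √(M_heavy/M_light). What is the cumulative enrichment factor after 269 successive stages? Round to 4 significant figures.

3.174

The single-stage factor is √(M_heavy/M_light), so 269 stages give [√(352.04/349.03)]^269 = (352.04/349.03)^(269/2).
= 1.00862^(269/2) = 3.174.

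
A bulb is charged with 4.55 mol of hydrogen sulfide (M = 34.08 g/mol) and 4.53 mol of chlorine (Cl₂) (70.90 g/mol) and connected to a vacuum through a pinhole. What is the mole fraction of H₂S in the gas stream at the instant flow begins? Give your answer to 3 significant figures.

0.592

Each component's effusion rate ∝ (its partial pressure)·(1/√M) ∝ n_i/√M_i.
Mole fraction of H₂S in the effusate = (n_H₂S/√M_H₂S) / (n_H₂S/√M_H₂S + n_Cl₂/√M_Cl₂)
= (4.55/√34.08) / (4.55/√34.08 + 4.53/√70.90) = 0.7794/(0.7794 + 0.5380) = 0.592.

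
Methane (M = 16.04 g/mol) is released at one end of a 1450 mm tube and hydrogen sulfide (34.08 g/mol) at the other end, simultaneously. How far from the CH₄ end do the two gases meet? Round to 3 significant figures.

860 mm

Distances travelled in equal time are proportional to diffusion rates, so d_CH₄/d_H₂S = √(M_H₂S/M_CH₄) = √(34.08/16.04) = 1.458.
With d_CH₄ + d_H₂S = 1450 mm, d_H₂S = 1450/(1 + 1.458) = 590.0 mm.
d_CH₄ = 1450 − 590.0 = 860 mm.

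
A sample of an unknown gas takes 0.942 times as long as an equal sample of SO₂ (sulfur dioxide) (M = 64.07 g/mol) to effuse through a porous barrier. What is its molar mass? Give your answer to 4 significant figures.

56.85 g/mol

Graham's law gives t_X/t_SO₂ = √(M_X/M_SO₂).
0.942 = √(M_X/64.07)
M_X = 64.07 × 0.942² = 64.07 × 0.8874 = 56.85 g/mol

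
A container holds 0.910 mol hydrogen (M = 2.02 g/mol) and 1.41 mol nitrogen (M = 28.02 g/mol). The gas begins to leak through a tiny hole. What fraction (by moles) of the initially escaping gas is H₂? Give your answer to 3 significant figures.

0.706

The effusion rate of species i is ∝ p_i/√M_i ∝ n_i/√M_i.
x_H₂(eff) = (n_H₂/√M_H₂) / (n_H₂/√M_H₂ + n_N₂/√M_N₂)
= (0.910/√2.02) / (0.910/√2.02 + 1.41/√28.02) = 0.6403/(0.6403 + 0.2664) = 0.706.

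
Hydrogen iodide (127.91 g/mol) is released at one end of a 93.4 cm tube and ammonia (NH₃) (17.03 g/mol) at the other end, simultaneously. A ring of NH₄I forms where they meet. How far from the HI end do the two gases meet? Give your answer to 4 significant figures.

In equal time, each gas travels a distance ∝ its rate ∝ 1/√M, so d_HI/d_NH₃ = √(M_NH₃/M_HI) = √(17.03/127.91) = 0.3649.
With d_HI + d_NH₃ = 93.4 cm, d_NH₃ = 93.4/(1 + 0.3649) = 68.43 cm.
d_HI = 93.4 − 68.43 = 24.97 cm.

24.97 cm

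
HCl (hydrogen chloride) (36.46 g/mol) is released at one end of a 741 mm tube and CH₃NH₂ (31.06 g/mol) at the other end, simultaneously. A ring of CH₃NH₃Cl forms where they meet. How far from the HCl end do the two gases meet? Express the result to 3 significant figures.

Graham's law gives d_HCl/d_CH₃NH₂ = rate_HCl/rate_CH₃NH₂ = √(M_CH₃NH₂/M_HCl) = √(31.06/36.46) = 0.9230.
With d_HCl + d_CH₃NH₂ = 741 mm, d_CH₃NH₂ = 741/(1 + 0.9230) = 385.3 mm.
d_HCl = 741 − 385.3 = 356 mm.

356 mm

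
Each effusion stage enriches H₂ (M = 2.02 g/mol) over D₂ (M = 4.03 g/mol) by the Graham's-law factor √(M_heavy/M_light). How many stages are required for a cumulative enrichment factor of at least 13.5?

8

Single-stage factor α = √(4.03/2.02), so ln α = ½ ln(1.99505) = 0.3453.
Need α^N ≥ 13.5 ⇒ N ≥ ln(13.5) / ln α = 2.603 / 0.3453 = 7.54.
Rounding up, N = 8 stages.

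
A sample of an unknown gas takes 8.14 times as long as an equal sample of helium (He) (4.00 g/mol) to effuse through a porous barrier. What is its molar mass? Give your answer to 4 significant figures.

265.0 g/mol

By Graham's law, t_X/t_He = √(M_X/M_He).
8.14 = √(M_X/4.00)
M_X = 4.00 × 8.14² = 4.00 × 66.26 = 265.0 g/mol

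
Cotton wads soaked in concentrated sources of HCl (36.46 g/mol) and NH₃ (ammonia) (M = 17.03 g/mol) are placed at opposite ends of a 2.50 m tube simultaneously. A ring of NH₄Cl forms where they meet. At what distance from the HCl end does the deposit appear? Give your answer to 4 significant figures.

Distances travelled in equal time are proportional to diffusion rates, so d_HCl/d_NH₃ = √(M_NH₃/M_HCl) = √(17.03/36.46) = 0.6834.
With d_HCl + d_NH₃ = 2.50 m, d_NH₃ = 2.50/(1 + 0.6834) = 1.485 m.
d_HCl = 2.50 − 1.485 = 1.015 m.

1.015 m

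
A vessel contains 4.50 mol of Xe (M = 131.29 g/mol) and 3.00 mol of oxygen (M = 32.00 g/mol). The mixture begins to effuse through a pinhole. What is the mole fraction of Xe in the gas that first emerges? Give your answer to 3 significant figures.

The effusion rate of species i is ∝ p_i/√M_i ∝ n_i/√M_i.
Mole fraction of Xe in the effusate = (n_Xe/√M_Xe) / (n_Xe/√M_Xe + n_O₂/√M_O₂)
= (4.50/√131.29) / (4.50/√131.29 + 3.00/√32.00) = 0.3927/(0.3927 + 0.5303) = 0.425.

0.425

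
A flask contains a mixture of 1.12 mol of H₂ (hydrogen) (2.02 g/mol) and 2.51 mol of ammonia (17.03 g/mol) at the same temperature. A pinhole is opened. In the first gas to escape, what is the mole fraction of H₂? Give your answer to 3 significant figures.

Rate_i ∝ x_i/√M_i (Graham's law weighted by mole fraction), so the effusate composition follows n_i/√M_i.
x_H₂(eff) = (n_H₂/√M_H₂) / (n_H₂/√M_H₂ + n_NH₃/√M_NH₃)
= (1.12/√2.02) / (1.12/√2.02 + 2.51/√17.03) = 0.7880/(0.7880 + 0.6082) = 0.564.

0.564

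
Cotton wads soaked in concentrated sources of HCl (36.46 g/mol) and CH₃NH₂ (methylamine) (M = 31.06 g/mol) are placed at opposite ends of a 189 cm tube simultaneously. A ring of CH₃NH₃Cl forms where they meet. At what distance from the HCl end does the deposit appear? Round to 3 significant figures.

In equal time, each gas travels a distance ∝ its rate ∝ 1/√M, so d_HCl/d_CH₃NH₂ = √(M_CH₃NH₂/M_HCl) = √(31.06/36.46) = 0.9230.
With d_HCl + d_CH₃NH₂ = 189 cm, d_CH₃NH₂ = 189/(1 + 0.9230) = 98.28 cm.
d_HCl = 189 − 98.28 = 90.7 cm.

90.7 cm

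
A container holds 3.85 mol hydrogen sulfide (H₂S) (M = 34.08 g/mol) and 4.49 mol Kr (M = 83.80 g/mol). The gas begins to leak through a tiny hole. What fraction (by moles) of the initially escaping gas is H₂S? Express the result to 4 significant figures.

0.5735

Effusion rate of each component ∝ n_i/√M_i (partial pressure × 1/√M).
x_H₂S(eff) = (n_H₂S/√M_H₂S) / (n_H₂S/√M_H₂S + n_Kr/√M_Kr)
= (3.85/√34.08) / (3.85/√34.08 + 4.49/√83.80) = 0.6595/(0.6595 + 0.4905) = 0.5735.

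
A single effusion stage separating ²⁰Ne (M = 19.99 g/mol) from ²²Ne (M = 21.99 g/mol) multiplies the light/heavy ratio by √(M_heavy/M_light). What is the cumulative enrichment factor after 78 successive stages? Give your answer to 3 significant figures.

After 78 stages the ratio has grown by (√(21.99/19.99))^78 = (21.99/19.99)^(78/2).
= 1.10005^39 = 41.2.

41.2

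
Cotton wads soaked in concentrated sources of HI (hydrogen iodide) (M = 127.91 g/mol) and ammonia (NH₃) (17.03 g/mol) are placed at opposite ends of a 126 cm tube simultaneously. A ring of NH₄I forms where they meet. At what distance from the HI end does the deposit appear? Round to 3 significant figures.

The fronts meet when d_HI + d_NH₃ = L with d_HI/d_NH₃ = √(M_NH₃/M_HI) (Graham's law). Here √(M_NH₃/M_HI) = √(17.03/127.91) = 0.3649.
With d_HI + d_NH₃ = 126 cm, d_NH₃ = 126/(1 + 0.3649) = 92.32 cm.
d_HI = 126 − 92.32 = 33.7 cm.

33.7 cm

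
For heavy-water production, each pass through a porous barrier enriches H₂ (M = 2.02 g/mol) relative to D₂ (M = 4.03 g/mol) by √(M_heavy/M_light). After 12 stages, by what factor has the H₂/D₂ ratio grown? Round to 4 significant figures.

After 12 stages the ratio has grown by (√(4.03/2.02))^12 = (4.03/2.02)^(12/2).
= 1.99505^6 = 63.06.

63.06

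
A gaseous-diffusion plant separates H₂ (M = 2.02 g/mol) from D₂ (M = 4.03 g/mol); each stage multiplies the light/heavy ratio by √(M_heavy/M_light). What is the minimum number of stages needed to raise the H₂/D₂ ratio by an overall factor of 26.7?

10

With α = √(4.03/2.02) per stage, ln α = ½ ln(1.99505) = 0.3453.
Need α^N ≥ 26.7 ⇒ N ≥ ln(26.7) / ln α = 3.285 / 0.3453 = 9.51.
So at least 10 stages are needed.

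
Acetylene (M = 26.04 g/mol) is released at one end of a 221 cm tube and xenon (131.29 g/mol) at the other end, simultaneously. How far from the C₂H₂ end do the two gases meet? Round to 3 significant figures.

153 cm

Distances travelled in equal time are proportional to diffusion rates, so d_C₂H₂/d_Xe = √(M_Xe/M_C₂H₂) = √(131.29/26.04) = 2.245.
With d_C₂H₂ + d_Xe = 221 cm, d_Xe = 221/(1 + 2.245) = 68.10 cm.
d_C₂H₂ = 221 − 68.10 = 153 cm.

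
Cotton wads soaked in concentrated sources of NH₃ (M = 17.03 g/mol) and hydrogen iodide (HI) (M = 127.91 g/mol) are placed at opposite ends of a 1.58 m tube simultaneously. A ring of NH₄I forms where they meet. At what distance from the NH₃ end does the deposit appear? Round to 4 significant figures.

1.158 m

Graham's law gives d_NH₃/d_HI = rate_NH₃/rate_HI = √(M_HI/M_NH₃) = √(127.91/17.03) = 2.741.
With d_NH₃ + d_HI = 1.58 m, d_HI = 1.58/(1 + 2.741) = 0.4224 m.
d_NH₃ = 1.58 − 0.4224 = 1.158 m.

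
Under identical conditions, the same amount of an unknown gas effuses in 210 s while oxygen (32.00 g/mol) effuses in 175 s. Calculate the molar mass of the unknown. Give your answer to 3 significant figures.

46.1 g/mol

Since effusion rate ∝ 1/√M, t_X/t_O₂ = √(M_X/M_O₂).
210/175 = 1.200 = √(M_X/32.00)
M_X = 32.00 × 1.200² = 32.00 × 1.440 = 46.1 g/mol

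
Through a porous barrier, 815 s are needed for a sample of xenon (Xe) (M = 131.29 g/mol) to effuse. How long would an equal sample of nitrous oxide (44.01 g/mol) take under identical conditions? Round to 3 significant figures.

472 s

From Graham's law, t_N₂O/t_Xe = √(M_N₂O/M_Xe) = √(44.01/131.29) = √0.3352 = 0.5790.
So the time for N₂O is 815 × 0.5790 = 472 s.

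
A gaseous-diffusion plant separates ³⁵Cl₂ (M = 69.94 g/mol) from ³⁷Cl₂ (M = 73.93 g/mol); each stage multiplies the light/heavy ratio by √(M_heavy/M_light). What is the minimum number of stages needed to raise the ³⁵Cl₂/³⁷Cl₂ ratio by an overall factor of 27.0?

Single-stage factor α = √(73.93/69.94), so ln α = ½ ln(1.05705) = 0.02774.
Need α^N ≥ 27.0 ⇒ N ≥ ln(27.0) / ln α = 3.296 / 0.02774 = 118.81.
Rounding up, N = 119 stages.

119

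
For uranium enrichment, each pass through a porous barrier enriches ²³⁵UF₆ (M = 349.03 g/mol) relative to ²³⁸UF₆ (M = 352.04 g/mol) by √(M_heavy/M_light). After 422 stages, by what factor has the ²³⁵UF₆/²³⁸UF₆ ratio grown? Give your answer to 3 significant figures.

After 422 stages the ratio has grown by (√(352.04/349.03))^422 = (352.04/349.03)^(422/2).
= 1.00862^211 = 6.12.

6.12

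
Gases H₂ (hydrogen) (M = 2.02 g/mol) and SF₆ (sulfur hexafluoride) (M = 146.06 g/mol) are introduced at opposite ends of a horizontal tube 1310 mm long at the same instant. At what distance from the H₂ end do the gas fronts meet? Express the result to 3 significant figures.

In equal time, each gas travels a distance ∝ its rate ∝ 1/√M, so d_H₂/d_SF₆ = √(M_SF₆/M_H₂) = √(146.06/2.02) = 8.503.
With d_H₂ + d_SF₆ = 1310 mm, d_SF₆ = 1310/(1 + 8.503) = 137.8 mm.
d_H₂ = 1310 − 137.8 = 1170 mm.

1170 mm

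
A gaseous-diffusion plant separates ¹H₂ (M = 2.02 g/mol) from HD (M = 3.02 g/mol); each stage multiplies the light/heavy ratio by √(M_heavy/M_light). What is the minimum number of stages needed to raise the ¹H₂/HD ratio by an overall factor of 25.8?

17

Per stage α = (3.02/2.02)^(1/2) = 1.49505^0.5, giving ln α = 0.2011.
Need α^N ≥ 25.8 ⇒ N ≥ ln(25.8) / ln α = 3.250 / 0.2011 = 16.16.
So at least 17 stages are needed.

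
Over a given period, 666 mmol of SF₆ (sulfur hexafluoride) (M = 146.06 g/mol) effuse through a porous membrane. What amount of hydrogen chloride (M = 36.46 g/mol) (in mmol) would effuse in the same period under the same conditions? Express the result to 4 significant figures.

1333 mmol

Using Graham's law: rate_HCl/rate_SF₆ = √(M_SF₆/M_HCl) = √(146.06/36.46) = √4.006 = 2.002.
So the amount for HCl is 666 × 2.002 = 1333 mmol.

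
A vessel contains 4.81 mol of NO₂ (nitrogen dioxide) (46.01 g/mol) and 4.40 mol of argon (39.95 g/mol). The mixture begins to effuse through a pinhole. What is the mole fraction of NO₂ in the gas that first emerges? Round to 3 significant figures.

0.505

Rate_i ∝ x_i/√M_i (Graham's law weighted by mole fraction), so the effusate composition follows n_i/√M_i.
x_NO₂(eff) = (n_NO₂/√M_NO₂) / (n_NO₂/√M_NO₂ + n_Ar/√M_Ar)
= (4.81/√46.01) / (4.81/√46.01 + 4.40/√39.95) = 0.7091/(0.7091 + 0.6961) = 0.505.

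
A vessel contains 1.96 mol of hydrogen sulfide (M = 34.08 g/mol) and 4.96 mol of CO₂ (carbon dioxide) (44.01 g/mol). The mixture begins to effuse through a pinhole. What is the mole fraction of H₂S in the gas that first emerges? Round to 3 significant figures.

0.310

Rate_i ∝ x_i/√M_i (Graham's law weighted by mole fraction), so the effusate composition follows n_i/√M_i.
So x_H₂S in the escaping gas = (n_H₂S/√M_H₂S) / Σ(n_i/√M_i)
= (1.96/√34.08) / (1.96/√34.08 + 4.96/√44.01) = 0.3357/(0.3357 + 0.7477) = 0.310.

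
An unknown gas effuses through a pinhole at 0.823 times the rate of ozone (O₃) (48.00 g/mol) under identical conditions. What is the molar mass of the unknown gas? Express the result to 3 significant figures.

70.9 g/mol

From Graham's law, rate_X/rate_O₃ = √(M_O₃/M_X).
0.823 = √(48.00/M_X)
M_X = 48.00 / 0.823² = 48.00 / 0.6773 = 70.9 g/mol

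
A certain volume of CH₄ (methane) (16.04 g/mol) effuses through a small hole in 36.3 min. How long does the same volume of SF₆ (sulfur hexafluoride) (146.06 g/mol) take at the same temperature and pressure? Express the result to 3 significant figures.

From Graham's law, t_SF₆/t_CH₄ = √(M_SF₆/M_CH₄) = √(146.06/16.04) = √9.106 = 3.018.
So the time for SF₆ is 36.3 × 3.018 = 110 min.

110 min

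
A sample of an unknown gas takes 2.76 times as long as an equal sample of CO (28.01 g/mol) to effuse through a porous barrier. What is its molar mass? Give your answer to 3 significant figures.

By Graham's law, t_X/t_CO = √(M_X/M_CO).
2.76 = √(M_X/28.01)
M_X = 28.01 × 2.76² = 28.01 × 7.618 = 213 g/mol

213 g/mol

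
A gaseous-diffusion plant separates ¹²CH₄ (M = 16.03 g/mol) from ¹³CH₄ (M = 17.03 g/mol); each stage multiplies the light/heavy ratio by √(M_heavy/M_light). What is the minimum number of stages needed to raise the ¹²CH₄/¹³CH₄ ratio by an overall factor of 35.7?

119

Per stage α = (17.03/16.03)^(1/2) = 1.06238^0.5, giving ln α = 0.03026.
Need α^N ≥ 35.7 ⇒ N ≥ ln(35.7) / ln α = 3.575 / 0.03026 = 118.16.
Minimum whole number of stages: N = 119.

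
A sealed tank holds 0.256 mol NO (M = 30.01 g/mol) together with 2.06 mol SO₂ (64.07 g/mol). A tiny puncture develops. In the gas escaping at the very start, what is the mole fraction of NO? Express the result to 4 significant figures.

The effusion rate of species i is ∝ p_i/√M_i ∝ n_i/√M_i.
x_NO(eff) = (n_NO/√M_NO) / (n_NO/√M_NO + n_SO₂/√M_SO₂)
= (0.256/√30.01) / (0.256/√30.01 + 2.06/√64.07) = 0.04673/(0.04673 + 0.2574) = 0.1537.

0.1537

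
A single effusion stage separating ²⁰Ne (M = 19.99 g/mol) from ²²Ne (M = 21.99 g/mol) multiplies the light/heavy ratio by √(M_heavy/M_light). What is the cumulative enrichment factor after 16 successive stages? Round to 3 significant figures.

2.14

Overall factor = α^16 with α = √(21.99/19.99), i.e. (21.99/19.99)^(16/2).
= 1.10005^8 = 2.14.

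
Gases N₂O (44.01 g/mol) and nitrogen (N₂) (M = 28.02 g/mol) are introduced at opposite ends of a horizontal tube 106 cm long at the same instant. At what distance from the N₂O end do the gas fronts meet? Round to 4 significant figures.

The fronts meet when d_N₂O + d_N₂ = L with d_N₂O/d_N₂ = √(M_N₂/M_N₂O) (Graham's law). Here √(M_N₂/M_N₂O) = √(28.02/44.01) = 0.7979.
With d_N₂O + d_N₂ = 106 cm, d_N₂ = 106/(1 + 0.7979) = 58.96 cm.
d_N₂O = 106 − 58.96 = 47.04 cm.

47.04 cm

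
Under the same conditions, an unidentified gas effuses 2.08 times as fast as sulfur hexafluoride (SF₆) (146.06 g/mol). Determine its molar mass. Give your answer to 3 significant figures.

Graham's law gives rate_X/rate_SF₆ = √(M_SF₆/M_X).
2.08 = √(146.06/M_X)
M_X = 146.06 / 2.08² = 146.06 / 4.326 = 33.8 g/mol

33.8 g/mol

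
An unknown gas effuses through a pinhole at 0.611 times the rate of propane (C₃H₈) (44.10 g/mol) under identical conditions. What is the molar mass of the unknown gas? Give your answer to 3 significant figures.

From Graham's law, rate_X/rate_C₃H₈ = √(M_C₃H₈/M_X).
0.611 = √(44.10/M_X)
M_X = 44.10 / 0.611² = 44.10 / 0.3733 = 118 g/mol

118 g/mol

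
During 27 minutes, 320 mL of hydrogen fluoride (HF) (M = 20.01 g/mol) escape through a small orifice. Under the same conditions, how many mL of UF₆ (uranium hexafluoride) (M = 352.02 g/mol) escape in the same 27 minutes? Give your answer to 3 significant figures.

76.3 mL

From Graham's law, rate_UF₆/rate_HF = √(M_HF/M_UF₆) = √(20.01/352.02) = √0.05684 = 0.2384.
So the volume for UF₆ is 320 × 0.2384 = 76.3 mL.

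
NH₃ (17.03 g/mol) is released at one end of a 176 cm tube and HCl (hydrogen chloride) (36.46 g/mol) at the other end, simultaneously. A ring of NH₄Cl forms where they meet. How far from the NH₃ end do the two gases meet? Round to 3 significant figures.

Graham's law gives d_NH₃/d_HCl = rate_NH₃/rate_HCl = √(M_HCl/M_NH₃) = √(36.46/17.03) = 1.463.
With d_NH₃ + d_HCl = 176 cm, d_HCl = 176/(1 + 1.463) = 71.45 cm.
d_NH₃ = 176 − 71.45 = 105 cm.

105 cm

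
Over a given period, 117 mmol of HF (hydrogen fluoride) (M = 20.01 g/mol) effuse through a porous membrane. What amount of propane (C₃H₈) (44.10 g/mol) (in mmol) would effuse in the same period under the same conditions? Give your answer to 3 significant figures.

78.8 mmol

Graham's law gives rate_C₃H₈/rate_HF = √(M_HF/M_C₃H₈) = √(20.01/44.10) = √0.4537 = 0.6736.
So the amount for C₃H₈ is 117 × 0.6736 = 78.8 mmol.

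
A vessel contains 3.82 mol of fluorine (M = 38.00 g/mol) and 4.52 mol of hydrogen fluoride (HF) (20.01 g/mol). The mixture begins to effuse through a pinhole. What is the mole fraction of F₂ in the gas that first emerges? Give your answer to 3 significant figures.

The effusion rate of species i is ∝ p_i/√M_i ∝ n_i/√M_i.
So x_F₂ in the escaping gas = (n_F₂/√M_F₂) / Σ(n_i/√M_i)
= (3.82/√38.00) / (3.82/√38.00 + 4.52/√20.01) = 0.6197/(0.6197 + 1.010) = 0.380.

0.380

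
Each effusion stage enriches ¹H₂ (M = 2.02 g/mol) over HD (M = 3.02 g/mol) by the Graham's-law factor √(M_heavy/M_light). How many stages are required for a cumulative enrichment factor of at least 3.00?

6

Single-stage factor α = √(3.02/2.02), so ln α = ½ ln(1.49505) = 0.2011.
Need α^N ≥ 3.00 ⇒ N ≥ ln(3.00) / ln α = 1.099 / 0.2011 = 5.46.
Rounding up, N = 6 stages.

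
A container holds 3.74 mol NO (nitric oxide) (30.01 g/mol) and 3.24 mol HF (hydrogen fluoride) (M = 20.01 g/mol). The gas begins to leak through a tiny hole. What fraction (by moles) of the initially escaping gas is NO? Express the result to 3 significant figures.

0.485

Each component's effusion rate ∝ (its partial pressure)·(1/√M) ∝ n_i/√M_i.
Mole fraction of NO in the effusate = (n_NO/√M_NO) / (n_NO/√M_NO + n_HF/√M_HF)
= (3.74/√30.01) / (3.74/√30.01 + 3.24/√20.01) = 0.6827/(0.6827 + 0.7243) = 0.485.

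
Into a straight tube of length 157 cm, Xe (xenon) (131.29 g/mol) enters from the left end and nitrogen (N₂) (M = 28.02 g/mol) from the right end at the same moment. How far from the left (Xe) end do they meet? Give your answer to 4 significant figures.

In equal time, each gas travels a distance ∝ its rate ∝ 1/√M, so d_Xe/d_N₂ = √(M_N₂/M_Xe) = √(28.02/131.29) = 0.4620.
With d_Xe + d_N₂ = 157 cm, d_N₂ = 157/(1 + 0.4620) = 107.4 cm.
d_Xe = 157 − 107.4 = 49.61 cm.

49.61 cm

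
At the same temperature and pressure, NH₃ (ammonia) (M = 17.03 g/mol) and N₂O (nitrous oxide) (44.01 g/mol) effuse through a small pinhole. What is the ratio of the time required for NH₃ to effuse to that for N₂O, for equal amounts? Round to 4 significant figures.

By Graham's law, t_NH₃/t_N₂O = √(M_NH₃/M_N₂O) = √(17.03/44.01) = √0.3870 = 0.6221.

0.6221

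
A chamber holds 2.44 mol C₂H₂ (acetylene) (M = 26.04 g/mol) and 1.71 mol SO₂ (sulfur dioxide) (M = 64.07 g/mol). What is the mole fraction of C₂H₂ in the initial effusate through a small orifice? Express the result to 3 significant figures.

Effusion rate of each component ∝ n_i/√M_i (partial pressure × 1/√M).
Mole fraction of C₂H₂ in the effusate = (n_C₂H₂/√M_C₂H₂) / (n_C₂H₂/√M_C₂H₂ + n_SO₂/√M_SO₂)
= (2.44/√26.04) / (2.44/√26.04 + 1.71/√64.07) = 0.4782/(0.4782 + 0.2136) = 0.691.

0.691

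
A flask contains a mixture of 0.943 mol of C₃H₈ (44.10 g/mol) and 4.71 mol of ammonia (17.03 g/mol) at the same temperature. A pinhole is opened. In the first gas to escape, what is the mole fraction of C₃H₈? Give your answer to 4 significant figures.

0.1107

The effusion rate of species i is ∝ p_i/√M_i ∝ n_i/√M_i.
x_C₃H₈(eff) = (n_C₃H₈/√M_C₃H₈) / (n_C₃H₈/√M_C₃H₈ + n_NH₃/√M_NH₃)
= (0.943/√44.10) / (0.943/√44.10 + 4.71/√17.03) = 0.1420/(0.1420 + 1.141) = 0.1107.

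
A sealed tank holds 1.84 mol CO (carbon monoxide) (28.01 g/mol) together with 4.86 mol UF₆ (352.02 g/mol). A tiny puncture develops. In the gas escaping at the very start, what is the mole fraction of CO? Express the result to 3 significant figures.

Rate_i ∝ x_i/√M_i (Graham's law weighted by mole fraction), so the effusate composition follows n_i/√M_i.
So x_CO in the escaping gas = (n_CO/√M_CO) / Σ(n_i/√M_i)
= (1.84/√28.01) / (1.84/√28.01 + 4.86/√352.02) = 0.3477/(0.3477 + 0.2590) = 0.573.

0.573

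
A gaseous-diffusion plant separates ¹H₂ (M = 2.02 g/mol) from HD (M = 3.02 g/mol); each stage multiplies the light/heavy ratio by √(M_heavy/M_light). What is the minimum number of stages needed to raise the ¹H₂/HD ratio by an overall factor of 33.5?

With α = √(3.02/2.02) per stage, ln α = ½ ln(1.49505) = 0.2011.
Need α^N ≥ 33.5 ⇒ N ≥ ln(33.5) / ln α = 3.512 / 0.2011 = 17.46.
So at least 18 stages are needed.

18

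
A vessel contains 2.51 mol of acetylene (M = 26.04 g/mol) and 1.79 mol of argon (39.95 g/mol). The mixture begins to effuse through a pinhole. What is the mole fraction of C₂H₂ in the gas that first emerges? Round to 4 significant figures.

Effusion rate of each component ∝ n_i/√M_i (partial pressure × 1/√M).
x_C₂H₂(eff) = (n_C₂H₂/√M_C₂H₂) / (n_C₂H₂/√M_C₂H₂ + n_Ar/√M_Ar)
= (2.51/√26.04) / (2.51/√26.04 + 1.79/√39.95) = 0.4919/(0.4919 + 0.2832) = 0.6346.

0.6346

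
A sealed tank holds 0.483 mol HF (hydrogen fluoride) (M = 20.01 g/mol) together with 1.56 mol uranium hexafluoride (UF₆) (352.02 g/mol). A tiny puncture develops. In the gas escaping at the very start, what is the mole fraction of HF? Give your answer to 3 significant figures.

0.565

The effusion rate of species i is ∝ p_i/√M_i ∝ n_i/√M_i.
Mole fraction of HF in the effusate = (n_HF/√M_HF) / (n_HF/√M_HF + n_UF₆/√M_UF₆)
= (0.483/√20.01) / (0.483/√20.01 + 1.56/√352.02) = 0.1080/(0.1080 + 0.08315) = 0.565.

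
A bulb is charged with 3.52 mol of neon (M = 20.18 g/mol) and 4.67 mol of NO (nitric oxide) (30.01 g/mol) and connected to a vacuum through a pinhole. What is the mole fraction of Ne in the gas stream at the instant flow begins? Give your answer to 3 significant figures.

0.479

Each component's effusion rate ∝ (its partial pressure)·(1/√M) ∝ n_i/√M_i.
So x_Ne in the escaping gas = (n_Ne/√M_Ne) / Σ(n_i/√M_i)
= (3.52/√20.18) / (3.52/√20.18 + 4.67/√30.01) = 0.7836/(0.7836 + 0.8525) = 0.479.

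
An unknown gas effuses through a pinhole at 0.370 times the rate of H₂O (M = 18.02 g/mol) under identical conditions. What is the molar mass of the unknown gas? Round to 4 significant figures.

From Graham's law, rate_X/rate_H₂O = √(M_H₂O/M_X).
0.370 = √(18.02/M_X)
M_X = 18.02 / 0.370² = 18.02 / 0.1369 = 131.6 g/mol

131.6 g/mol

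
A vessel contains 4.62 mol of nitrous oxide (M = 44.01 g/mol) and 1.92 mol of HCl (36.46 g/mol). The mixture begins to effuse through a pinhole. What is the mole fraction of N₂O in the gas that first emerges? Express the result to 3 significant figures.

Rate_i ∝ x_i/√M_i (Graham's law weighted by mole fraction), so the effusate composition follows n_i/√M_i.
Mole fraction of N₂O in the effusate = (n_N₂O/√M_N₂O) / (n_N₂O/√M_N₂O + n_HCl/√M_HCl)
= (4.62/√44.01) / (4.62/√44.01 + 1.92/√36.46) = 0.6964/(0.6964 + 0.3180) = 0.687.

0.687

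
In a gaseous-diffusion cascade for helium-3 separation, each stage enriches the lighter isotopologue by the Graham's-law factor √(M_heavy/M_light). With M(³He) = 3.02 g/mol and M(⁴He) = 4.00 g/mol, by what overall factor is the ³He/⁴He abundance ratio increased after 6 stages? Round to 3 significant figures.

Overall factor = α^6 with α = √(4.00/3.02), i.e. (4.00/3.02)^(6/2).
= 1.32450^3 = 2.32.

2.32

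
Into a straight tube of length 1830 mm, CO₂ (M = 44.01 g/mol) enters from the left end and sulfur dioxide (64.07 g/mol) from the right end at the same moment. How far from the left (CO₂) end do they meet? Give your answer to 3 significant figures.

1000 mm

The fronts meet when d_CO₂ + d_SO₂ = L with d_CO₂/d_SO₂ = √(M_SO₂/M_CO₂) (Graham's law). Here √(M_SO₂/M_CO₂) = √(64.07/44.01) = 1.207.
With d_CO₂ + d_SO₂ = 1830 mm, d_SO₂ = 1830/(1 + 1.207) = 829.3 mm.
d_CO₂ = 1830 − 829.3 = 1000 mm.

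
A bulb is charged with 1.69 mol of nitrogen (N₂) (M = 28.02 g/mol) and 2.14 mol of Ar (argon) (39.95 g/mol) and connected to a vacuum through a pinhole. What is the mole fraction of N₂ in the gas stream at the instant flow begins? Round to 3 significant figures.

Effusion rate of each component ∝ n_i/√M_i (partial pressure × 1/√M).
x_N₂(eff) = (n_N₂/√M_N₂) / (n_N₂/√M_N₂ + n_Ar/√M_Ar)
= (1.69/√28.02) / (1.69/√28.02 + 2.14/√39.95) = 0.3193/(0.3193 + 0.3386) = 0.485.

0.485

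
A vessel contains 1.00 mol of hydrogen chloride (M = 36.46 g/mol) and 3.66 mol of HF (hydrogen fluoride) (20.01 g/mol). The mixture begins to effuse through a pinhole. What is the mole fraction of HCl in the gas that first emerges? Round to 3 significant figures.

The effusion rate of species i is ∝ p_i/√M_i ∝ n_i/√M_i.
x_HCl(eff) = (n_HCl/√M_HCl) / (n_HCl/√M_HCl + n_HF/√M_HF)
= (1.00/√36.46) / (1.00/√36.46 + 3.66/√20.01) = 0.1656/(0.1656 + 0.8182) = 0.168.

0.168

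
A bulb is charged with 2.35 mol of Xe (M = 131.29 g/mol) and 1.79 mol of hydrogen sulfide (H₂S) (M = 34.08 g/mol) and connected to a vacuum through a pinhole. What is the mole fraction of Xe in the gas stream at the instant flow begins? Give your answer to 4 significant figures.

Rate_i ∝ x_i/√M_i (Graham's law weighted by mole fraction), so the effusate composition follows n_i/√M_i.
Mole fraction of Xe in the effusate = (n_Xe/√M_Xe) / (n_Xe/√M_Xe + n_H₂S/√M_H₂S)
= (2.35/√131.29) / (2.35/√131.29 + 1.79/√34.08) = 0.2051/(0.2051 + 0.3066) = 0.4008.

0.4008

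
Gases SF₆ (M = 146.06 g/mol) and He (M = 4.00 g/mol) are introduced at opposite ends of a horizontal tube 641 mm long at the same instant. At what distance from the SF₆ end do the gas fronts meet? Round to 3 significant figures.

91.0 mm

Graham's law gives d_SF₆/d_He = rate_SF₆/rate_He = √(M_He/M_SF₆) = √(4.00/146.06) = 0.1655.
With d_SF₆ + d_He = 641 mm, d_He = 641/(1 + 0.1655) = 550.0 mm.
d_SF₆ = 641 − 550.0 = 91.0 mm.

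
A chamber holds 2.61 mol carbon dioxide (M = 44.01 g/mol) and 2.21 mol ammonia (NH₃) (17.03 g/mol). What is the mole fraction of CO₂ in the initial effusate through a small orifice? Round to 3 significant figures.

0.424

Each component's effusion rate ∝ (its partial pressure)·(1/√M) ∝ n_i/√M_i.
x_CO₂(eff) = (n_CO₂/√M_CO₂) / (n_CO₂/√M_CO₂ + n_NH₃/√M_NH₃)
= (2.61/√44.01) / (2.61/√44.01 + 2.21/√17.03) = 0.3934/(0.3934 + 0.5355) = 0.424.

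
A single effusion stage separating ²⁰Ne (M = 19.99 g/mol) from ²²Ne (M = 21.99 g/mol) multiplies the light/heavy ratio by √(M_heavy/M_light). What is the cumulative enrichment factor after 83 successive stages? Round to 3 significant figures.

52.3

Overall factor = α^83 with α = √(21.99/19.99), i.e. (21.99/19.99)^(83/2).
= 1.10005^(83/2) = 52.3.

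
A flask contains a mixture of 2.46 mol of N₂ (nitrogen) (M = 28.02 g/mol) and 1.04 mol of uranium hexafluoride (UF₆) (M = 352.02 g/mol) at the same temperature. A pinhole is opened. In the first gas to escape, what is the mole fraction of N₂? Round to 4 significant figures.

Each component's effusion rate ∝ (its partial pressure)·(1/√M) ∝ n_i/√M_i.
x_N₂(eff) = (n_N₂/√M_N₂) / (n_N₂/√M_N₂ + n_UF₆/√M_UF₆)
= (2.46/√28.02) / (2.46/√28.02 + 1.04/√352.02) = 0.4647/(0.4647 + 0.05543) = 0.8934.

0.8934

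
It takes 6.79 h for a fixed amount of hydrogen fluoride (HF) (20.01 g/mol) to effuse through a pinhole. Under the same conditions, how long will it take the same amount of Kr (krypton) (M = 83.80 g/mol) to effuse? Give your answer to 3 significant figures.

13.9 h

Graham's law gives t_Kr/t_HF = √(M_Kr/M_HF) = √(83.80/20.01) = √4.188 = 2.046.
So the time for Kr is 6.79 × 2.046 = 13.9 h.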